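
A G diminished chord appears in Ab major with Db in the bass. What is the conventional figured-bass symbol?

Db is the fifth of G diminished, so the chord is in second inversion.
A triad in second inversion is figured 6/4, conventionally abbreviated 6/4.

6/4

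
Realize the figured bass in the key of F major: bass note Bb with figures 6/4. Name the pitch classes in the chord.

Bb, E, G

A fourth above Bb in this key is E.
A sixth above Bb in this key is G.
Together with the bass Bb, this spells E diminished in second inversion.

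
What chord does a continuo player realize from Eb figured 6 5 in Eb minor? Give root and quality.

The figures 6 5 indicate a seventh chord in first inversion.
In first inversion the root lies a sixth above the bass: a sixth above Eb in Eb minor is Cb.
The chord tones are Eb, Gb, Bb, Cb, giving Cb major seventh.

Cb major seventh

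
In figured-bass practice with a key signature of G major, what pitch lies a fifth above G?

D

Counting 4 letter steps above G lands on D; in G major, that letter is D.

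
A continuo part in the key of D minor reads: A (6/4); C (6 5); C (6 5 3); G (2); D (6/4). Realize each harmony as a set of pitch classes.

A, D, F | C, E, G, A | C, E, G, A | G, A, C, E | D, G, Bb

A (6/4): A, D, F.
C (6/5/3): C, E, G, A.
C (6/5/3): C, E, G, A.
G (6/4/2): G, A, C, E.
D (6/4): D, G, Bb.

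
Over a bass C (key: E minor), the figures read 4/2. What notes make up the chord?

C, D, F#, A

The written figures 4/2 are shorthand for 6/4/2: the 6 is implied.
A second above C in this key is D.
A fourth above C in this key is F#.
A sixth above C in this key is A.
Together with the bass C, this spells D dominant seventh in third inversion.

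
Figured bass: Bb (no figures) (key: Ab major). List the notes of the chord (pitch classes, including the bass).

Bb, Db, F

An unfigured bass implies 5/3.
A third above Bb in this key is Db.
A fifth above Bb in this key is F.
Together with the bass Bb, this spells Bb minor in root position.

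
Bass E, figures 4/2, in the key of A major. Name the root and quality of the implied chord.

The figures 4/2 indicate a seventh chord in third inversion.
In third inversion the root lies a second above the bass: a second above E in A major is F#.
The chord tones are E, F#, A, C#, giving F# minor seventh.

F# minor seventh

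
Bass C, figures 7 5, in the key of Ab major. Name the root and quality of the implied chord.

The figures 7 5 indicate a seventh chord in root position.
In root position the bass is the root, so the root is C.
The chord tones are C, Eb, G, Bb, giving C minor seventh.

C minor seventh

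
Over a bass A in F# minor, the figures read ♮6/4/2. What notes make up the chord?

A, B, D, F

A second above A in this key is B.
A fourth above A in this key is D.
A sixth above A in this key is F#, made natural (F) by the ♮ figure.
Together with the bass A, this spells B half-diminished seventh in third inversion.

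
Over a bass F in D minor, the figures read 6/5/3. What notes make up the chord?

A third above F in this key is A.
A fifth above F in this key is C.
A sixth above F in this key is D.
Together with the bass F, this spells D minor seventh in first inversion.

F, A, C, D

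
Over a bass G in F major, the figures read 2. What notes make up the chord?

G, A, C, E

The written figures 2 are shorthand for 6/4/2: the 6/4 are implied.
A second above G in this key is A.
A fourth above G in this key is C.
A sixth above G in this key is E.
Together with the bass G, this spells A minor seventh in third inversion.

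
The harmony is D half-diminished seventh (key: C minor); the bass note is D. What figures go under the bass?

D is the root of D half-diminished seventh, so the chord is in root position.
A seventh chord in root position is figured 7/5/3, conventionally abbreviated 7.

7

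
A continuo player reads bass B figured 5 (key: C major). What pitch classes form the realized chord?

The written figures 5 are shorthand for 5/3: the 3 is implied.
A third above B in this key is D.
A fifth above B in this key is F.
Together with the bass B, this spells B diminished in root position.

B, D, F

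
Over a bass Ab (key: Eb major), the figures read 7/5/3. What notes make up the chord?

Ab, C, Eb, G

A third above Ab in this key is C.
A fifth above Ab in this key is Eb.
A seventh above Ab in this key is G.
Together with the bass Ab, this spells Ab major seventh in root position.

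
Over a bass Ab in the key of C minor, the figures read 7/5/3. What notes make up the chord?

Ab, C, Eb, G

A third above Ab in this key is C.
A fifth above Ab in this key is Eb.
A seventh above Ab in this key is G.
Together with the bass Ab, this spells Ab major seventh in root position.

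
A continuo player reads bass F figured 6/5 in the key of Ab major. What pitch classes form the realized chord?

The written figures 6/5 are shorthand for 6/5/3: the 3 is implied.
A third above F in this key is Ab.
A fifth above F in this key is C.
A sixth above F in this key is Db.
Together with the bass F, this spells Db major seventh in first inversion.

F, Ab, C, Db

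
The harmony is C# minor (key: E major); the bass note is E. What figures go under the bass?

6

E is the third of C# minor, so the chord is in first inversion.
A triad in first inversion is figured 6/3, conventionally abbreviated 6.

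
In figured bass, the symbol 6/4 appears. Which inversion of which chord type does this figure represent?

Intervals of 6/4 above the bass form a triad; the bass is the fifth, so this is second inversion.

triad, second inversion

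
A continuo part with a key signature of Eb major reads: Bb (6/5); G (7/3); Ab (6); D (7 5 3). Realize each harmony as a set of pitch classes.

Bb, D, F, G | G, Bb, D, F | Ab, C, F | D, F, Ab, C

Bb (6/5/3): Bb, D, F, G.
G (7/5/3): G, Bb, D, F.
Ab (6/3): Ab, C, F.
D (7/5/3): D, F, Ab, C.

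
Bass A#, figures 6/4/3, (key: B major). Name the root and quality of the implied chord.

D# minor seventh

The figures 6/4/3 indicate a seventh chord in second inversion.
In second inversion the root lies a fourth above the bass: a fourth above A# in B major is D#.
The chord tones are A#, C#, D#, F#, giving D# minor seventh.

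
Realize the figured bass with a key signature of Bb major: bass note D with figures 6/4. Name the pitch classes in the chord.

D, G, Bb

A fourth above D in this key is G.
A sixth above D in this key is Bb.
Together with the bass D, this spells G minor in second inversion.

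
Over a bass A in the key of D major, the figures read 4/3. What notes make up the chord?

The written figures 4/3 are shorthand for 6/4/3: the 6 is implied.
A third above A in this key is C#.
A fourth above A in this key is D.
A sixth above A in this key is F#.
Together with the bass A, this spells D major seventh in second inversion.

A, C#, D, F#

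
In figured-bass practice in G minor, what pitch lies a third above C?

Eb

Counting 2 letter steps above C lands on E; in G minor, that letter is Eb.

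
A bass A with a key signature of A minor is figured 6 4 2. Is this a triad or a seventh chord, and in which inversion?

Intervals of 6/4/2 above the bass form a seventh chord; the bass is the seventh, so this is third inversion.

seventh chord, third inversion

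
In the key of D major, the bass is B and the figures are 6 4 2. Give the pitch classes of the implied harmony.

B, C#, E, G

A second above B in this key is C#.
A fourth above B in this key is E.
A sixth above B in this key is G.
Together with the bass B, this spells C# half-diminished seventh in third inversion.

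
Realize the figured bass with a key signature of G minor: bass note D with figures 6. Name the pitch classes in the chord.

D, F, Bb

The written figures 6 are shorthand for 6/3: the 3 is implied.
A third above D in this key is F.
A sixth above D in this key is Bb.
Together with the bass D, this spells Bb major in first inversion.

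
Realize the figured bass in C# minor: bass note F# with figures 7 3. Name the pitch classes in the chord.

The written figures 7 3 are shorthand for 7/5/3: the 5 is implied.
A third above F# in this key is A.
A fifth above F# in this key is C#.
A seventh above F# in this key is E.
Together with the bass F#, this spells F# minor seventh in root position.

F#, A, C#, E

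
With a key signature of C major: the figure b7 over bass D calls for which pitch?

Counting 6 letter steps above D lands on C; in C major, that letter is C.
The b7 figure lowers it a semitone, giving Cb.

Cb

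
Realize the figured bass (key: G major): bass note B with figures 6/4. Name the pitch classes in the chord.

B, E, G

A fourth above B in this key is E.
A sixth above B in this key is G.
Together with the bass B, this spells E minor in second inversion.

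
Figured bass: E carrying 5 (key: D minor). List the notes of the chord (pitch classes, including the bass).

The written figures 5 are shorthand for 5/3: the 3 is implied.
A third above E in this key is G.
A fifth above E in this key is Bb.
Together with the bass E, this spells E diminished in root position.

E, G, Bb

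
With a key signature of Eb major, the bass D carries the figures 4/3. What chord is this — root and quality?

The figures 4/3 indicate a seventh chord in second inversion.
In second inversion the root lies a fourth above the bass: a fourth above D in Eb major is G.
The chord tones are D, F, G, Bb, giving G minor seventh.

G minor seventh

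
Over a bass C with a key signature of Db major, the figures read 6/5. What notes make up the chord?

The written figures 6/5 are shorthand for 6/5/3: the 3 is implied.
A third above C in this key is Eb.
A fifth above C in this key is Gb.
A sixth above C in this key is Ab.
Together with the bass C, this spells Ab dominant seventh in first inversion.

C, Eb, Gb, Ab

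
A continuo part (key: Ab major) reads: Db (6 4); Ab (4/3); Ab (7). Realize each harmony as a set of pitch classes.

Db, G, Bb | Ab, C, Db, F | Ab, C, Eb, G

Db (6/4): Db, G, Bb.
Ab (6/4/3): Ab, C, Db, F.
Ab (7/5/3): Ab, C, Eb, G.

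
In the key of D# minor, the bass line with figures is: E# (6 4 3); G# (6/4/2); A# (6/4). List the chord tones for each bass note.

E# (6/4/3): E#, G#, A#, C#.
G# (6/4/2): G#, A#, C#, E#.
A# (6/4): A#, D#, F#.

E#, G#, A#, C# | G#, A#, C#, E# | A#, D#, F#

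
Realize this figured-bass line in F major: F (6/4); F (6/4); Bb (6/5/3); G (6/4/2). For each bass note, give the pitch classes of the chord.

F (6/4): F, Bb, D.
F (6/4): F, Bb, D.
Bb (6/5/3): Bb, D, F, G.
G (6/4/2): G, A, C, E.

F, Bb, D | F, Bb, D | Bb, D, F, G | G, A, C, E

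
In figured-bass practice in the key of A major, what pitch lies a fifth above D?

Counting 4 letter steps above D lands on A; in A major, that letter is A.

A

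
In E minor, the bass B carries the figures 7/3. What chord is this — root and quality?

The figures 7/3 indicate a seventh chord in root position.
In root position the bass is the root, so the root is B.
The chord tones are B, D, F#, A, giving B minor seventh.

B minor seventh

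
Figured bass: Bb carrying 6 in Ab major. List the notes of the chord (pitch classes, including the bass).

Bb, Db, G

The written figures 6 are shorthand for 6/3: the 3 is implied.
A third above Bb in this key is Db.
A sixth above Bb in this key is G.
Together with the bass Bb, this spells G diminished in first inversion.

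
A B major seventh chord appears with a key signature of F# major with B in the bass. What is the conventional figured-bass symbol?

7

B is the root of B major seventh, so the chord is in root position.
A seventh chord in root position is figured 7/5/3, conventionally abbreviated 7.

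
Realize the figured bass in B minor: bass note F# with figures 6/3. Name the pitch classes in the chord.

F#, A, D

A third above F# in this key is A.
A sixth above F# in this key is D.
Together with the bass F#, this spells D major in first inversion.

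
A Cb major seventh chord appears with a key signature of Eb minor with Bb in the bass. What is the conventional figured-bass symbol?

4/2

Bb is the seventh of Cb major seventh, so the chord is in third inversion.
A seventh chord in third inversion is figured 6/4/2, conventionally abbreviated 4/2.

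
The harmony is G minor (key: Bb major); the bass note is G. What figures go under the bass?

G is the root of G minor, so the chord is in root position.
A triad in root position is figured 5/3, conventionally abbreviated (no figures — root-position triad).

no figures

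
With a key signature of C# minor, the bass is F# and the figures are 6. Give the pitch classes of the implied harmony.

F#, A, D#

The written figures 6 are shorthand for 6/3: the 3 is implied.
A third above F# in this key is A.
A sixth above F# in this key is D#.
Together with the bass F#, this spells D# diminished in first inversion.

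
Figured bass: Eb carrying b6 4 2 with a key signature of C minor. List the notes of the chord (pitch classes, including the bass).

A second above Eb in this key is F.
A fourth above Eb in this key is Ab.
A sixth above Eb in this key is C, lowered to Cb by the flat.
Together with the bass Eb, this spells F half-diminished seventh in third inversion.

Eb, F, Ab, Cb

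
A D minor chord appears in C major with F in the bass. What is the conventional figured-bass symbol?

6

F is the third of D minor, so the chord is in first inversion.
A triad in first inversion is figured 6/3, conventionally abbreviated 6.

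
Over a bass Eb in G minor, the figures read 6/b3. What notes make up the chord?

A third above Eb in this key is G, lowered to Gb by the flat.
A sixth above Eb in this key is C.
Together with the bass Eb, this spells C diminished in first inversion.

Eb, Gb, C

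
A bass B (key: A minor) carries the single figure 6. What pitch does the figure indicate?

Counting 5 letter steps above B lands on G; in A minor, that letter is G.

G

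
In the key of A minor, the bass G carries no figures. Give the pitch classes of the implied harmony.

An unfigured bass implies 5/3.
A third above G in this key is B.
A fifth above G in this key is D.
Together with the bass G, this spells G major in root position.

G, B, D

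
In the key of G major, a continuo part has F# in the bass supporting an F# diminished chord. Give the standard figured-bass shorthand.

F# is the root of F# diminished, so the chord is in root position.
A triad in root position is figured 5/3, conventionally abbreviated (no figures — root-position triad).

no figures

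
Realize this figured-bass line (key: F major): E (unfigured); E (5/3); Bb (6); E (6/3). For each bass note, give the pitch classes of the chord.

E, G, Bb | E, G, Bb | Bb, D, G | E, G, C

E (5/3): E, G, Bb.
E (5/3): E, G, Bb.
Bb (6/3): Bb, D, G.
E (6/3): E, G, C.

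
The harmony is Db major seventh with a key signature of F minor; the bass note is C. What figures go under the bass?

4/2

C is the seventh of Db major seventh, so the chord is in third inversion.
A seventh chord in third inversion is figured 6/4/2, conventionally abbreviated 4/2.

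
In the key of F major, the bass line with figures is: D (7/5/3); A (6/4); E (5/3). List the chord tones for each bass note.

D (7/5/3): D, F, A, C.
A (6/4): A, D, F.
E (5/3): E, G, Bb.

D, F, A, C | A, D, F | E, G, Bb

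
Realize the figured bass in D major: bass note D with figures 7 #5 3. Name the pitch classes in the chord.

A third above D in this key is F#.
A fifth above D in this key is A, raised to A# by the sharp.
A seventh above D in this key is C#.
Together with the bass D, this spells D augmented major seventh in root position.

D, F#, A#, C#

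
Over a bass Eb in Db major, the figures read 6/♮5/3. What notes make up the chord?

Eb, Gb, B, C

A third above Eb in this key is Gb.
A fifth above Eb in this key is Bb, made natural (B) by the ♮ figure.
A sixth above Eb in this key is C.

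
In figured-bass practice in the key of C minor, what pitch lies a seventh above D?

Counting 6 letter steps above D lands on C; in C minor, that letter is C.

C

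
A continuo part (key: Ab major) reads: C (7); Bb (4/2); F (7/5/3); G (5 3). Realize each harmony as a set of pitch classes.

C (7/5/3): C, Eb, G, Bb.
Bb (6/4/2): Bb, C, Eb, G.
F (7/5/3): F, Ab, C, Eb.
G (5/3): G, Bb, Db.

C, Eb, G, Bb | Bb, C, Eb, G | F, Ab, C, Eb | G, Bb, Db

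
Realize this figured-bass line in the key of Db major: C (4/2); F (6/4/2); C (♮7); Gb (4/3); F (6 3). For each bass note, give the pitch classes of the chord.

C (6/4/2): C, Db, F, Ab.
F (6/4/2): F, Gb, Bb, Db.
C (♮7/5/3): C, Eb, Gb, B.
Gb (6/4/3): Gb, Bb, C, Eb.
F (6/3): F, Ab, Db.

C, Db, F, Ab | F, Gb, Bb, Db | C, Eb, Gb, B | Gb, Bb, C, Eb | F, Ab, Db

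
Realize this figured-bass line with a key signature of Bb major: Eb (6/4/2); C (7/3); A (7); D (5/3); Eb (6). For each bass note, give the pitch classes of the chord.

Eb, F, A, C | C, Eb, G, Bb | A, C, Eb, G | D, F, A | Eb, G, C

Eb (6/4/2): Eb, F, A, C.
C (7/5/3): C, Eb, G, Bb.
A (7/5/3): A, C, Eb, G.
D (5/3): D, F, A.
Eb (6/3): Eb, G, C.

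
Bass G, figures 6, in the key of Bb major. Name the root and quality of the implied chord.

Eb major

The figures 6 indicate a triad in first inversion.
In first inversion the root lies a sixth above the bass: a sixth above G in Bb major is Eb.
The chord tones are G, Bb, Eb, giving Eb major.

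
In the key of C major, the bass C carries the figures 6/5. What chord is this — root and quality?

The figures 6/5 indicate a seventh chord in first inversion.
In first inversion the root lies a sixth above the bass: a sixth above C in C major is A.
The chord tones are C, E, G, A, giving A minor seventh.

A minor seventh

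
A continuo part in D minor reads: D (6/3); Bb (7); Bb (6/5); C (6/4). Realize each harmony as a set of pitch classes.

D (6/3): D, F, Bb.
Bb (7/5/3): Bb, D, F, A.
Bb (6/5/3): Bb, D, F, G.
C (6/4): C, F, A.

D, F, Bb | Bb, D, F, A | Bb, D, F, G | C, F, A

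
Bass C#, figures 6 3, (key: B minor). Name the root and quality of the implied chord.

The figures 6 3 indicate a triad in first inversion.
In first inversion the root lies a sixth above the bass: a sixth above C# in B minor is A.
The chord tones are C#, E, A, giving A major.

A major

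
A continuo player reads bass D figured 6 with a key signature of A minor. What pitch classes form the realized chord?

D, F, B

The written figures 6 are shorthand for 6/3: the 3 is implied.
A third above D in this key is F.
A sixth above D in this key is B.
Together with the bass D, this spells B diminished in first inversion.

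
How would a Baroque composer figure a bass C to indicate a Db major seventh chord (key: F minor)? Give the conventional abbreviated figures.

C is the seventh of Db major seventh, so the chord is in third inversion.
A seventh chord in third inversion is figured 6/4/2, conventionally abbreviated 4/2.

4/2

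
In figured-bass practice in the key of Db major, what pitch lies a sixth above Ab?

Counting 5 letter steps above Ab lands on F; in Db major, that letter is F.

F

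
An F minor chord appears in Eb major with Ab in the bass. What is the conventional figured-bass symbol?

6

Ab is the third of F minor, so the chord is in first inversion.
A triad in first inversion is figured 6/3, conventionally abbreviated 6.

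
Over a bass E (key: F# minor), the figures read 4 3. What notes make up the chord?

The written figures 4 3 are shorthand for 6/4/3: the 6 is implied.
A third above E in this key is G#.
A fourth above E in this key is A.
A sixth above E in this key is C#.
Together with the bass E, this spells A major seventh in second inversion.

E, G#, A, C#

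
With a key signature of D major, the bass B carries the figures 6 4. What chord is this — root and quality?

The figures 6 4 indicate a triad in second inversion.
In second inversion the root lies a fourth above the bass: a fourth above B in D major is E.
The chord tones are B, E, G, giving E minor.

E minor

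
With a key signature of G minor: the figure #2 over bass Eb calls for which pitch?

F#

Counting 1 letter step above Eb lands on F; in G minor, that letter is F.
The #2 figure raises it a semitone, giving F#.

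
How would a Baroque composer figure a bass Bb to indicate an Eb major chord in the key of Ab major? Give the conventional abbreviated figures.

6/4

Bb is the fifth of Eb major, so the chord is in second inversion.
A triad in second inversion is figured 6/4, conventionally abbreviated 6/4.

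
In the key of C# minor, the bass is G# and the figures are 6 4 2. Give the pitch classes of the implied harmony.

G#, A, C#, E

A second above G# in this key is A.
A fourth above G# in this key is C#.
A sixth above G# in this key is E.
Together with the bass G#, this spells A major seventh in third inversion.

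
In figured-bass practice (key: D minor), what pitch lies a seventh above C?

Counting 6 letter steps above C lands on B; in D minor, that letter is Bb.

Bb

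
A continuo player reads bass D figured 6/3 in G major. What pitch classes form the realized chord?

D, F#, B

A third above D in this key is F#.
A sixth above D in this key is B.
Together with the bass D, this spells B minor in first inversion.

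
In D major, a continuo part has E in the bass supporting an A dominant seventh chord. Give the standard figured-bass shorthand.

4/3

E is the fifth of A dominant seventh, so the chord is in second inversion.
A seventh chord in second inversion is figured 6/4/3, conventionally abbreviated 4/3.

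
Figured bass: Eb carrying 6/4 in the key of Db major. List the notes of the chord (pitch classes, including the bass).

Eb, Ab, C

A fourth above Eb in this key is Ab.
A sixth above Eb in this key is C.
Together with the bass Eb, this spells Ab major in second inversion.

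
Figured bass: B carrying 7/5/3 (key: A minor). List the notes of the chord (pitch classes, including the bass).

B, D, F, A

A third above B in this key is D.
A fifth above B in this key is F.
A seventh above B in this key is A.
Together with the bass B, this spells B half-diminished seventh in root position.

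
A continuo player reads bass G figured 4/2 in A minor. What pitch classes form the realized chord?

The written figures 4/2 are shorthand for 6/4/2: the 6 is implied.
A second above G in this key is A.
A fourth above G in this key is C.
A sixth above G in this key is E.
Together with the bass G, this spells A minor seventh in third inversion.

G, A, C, E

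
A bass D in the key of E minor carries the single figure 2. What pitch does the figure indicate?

Counting 1 letter step above D lands on E; in E minor, that letter is E.

E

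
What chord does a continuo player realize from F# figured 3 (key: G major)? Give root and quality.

The figures 3 indicate a triad in root position.
In root position the bass is the root, so the root is F#.
The chord tones are F#, A, C, giving F# diminished.

F# diminished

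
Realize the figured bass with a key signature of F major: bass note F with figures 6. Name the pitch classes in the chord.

F, A, D

The written figures 6 are shorthand for 6/3: the 3 is implied.
A third above F in this key is A.
A sixth above F in this key is D.
Together with the bass F, this spells D minor in first inversion.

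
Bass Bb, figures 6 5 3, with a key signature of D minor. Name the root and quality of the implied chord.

The figures 6 5 3 indicate a seventh chord in first inversion.
In first inversion the root lies a sixth above the bass: a sixth above Bb in D minor is G.
The chord tones are Bb, D, F, G, giving G minor seventh.

G minor seventh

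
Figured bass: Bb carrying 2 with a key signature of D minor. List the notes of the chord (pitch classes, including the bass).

The written figures 2 are shorthand for 6/4/2: the 6/4 are implied.
A second above Bb in this key is C.
A fourth above Bb in this key is E.
A sixth above Bb in this key is G.
Together with the bass Bb, this spells C dominant seventh in third inversion.

Bb, C, E, G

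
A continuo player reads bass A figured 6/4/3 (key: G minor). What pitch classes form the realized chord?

A third above A in this key is C.
A fourth above A in this key is D.
A sixth above A in this key is F.
Together with the bass A, this spells D minor seventh in second inversion.

A, C, D, F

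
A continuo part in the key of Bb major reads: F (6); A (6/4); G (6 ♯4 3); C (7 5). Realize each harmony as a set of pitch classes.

F (6/3): F, A, D.
A (6/4): A, D, F.
G (6/#4/3): G, Bb, C#, Eb.
C (7/5/3): C, Eb, G, Bb.

F, A, D | A, D, F | G, Bb, C#, Eb | C, Eb, G, Bb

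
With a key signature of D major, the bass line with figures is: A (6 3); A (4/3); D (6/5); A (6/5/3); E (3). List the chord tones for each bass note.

A, C#, F# | A, C#, D, F# | D, F#, A, B | A, C#, E, F# | E, G, B

A (6/3): A, C#, F#.
A (6/4/3): A, C#, D, F#.
D (6/5/3): D, F#, A, B.
A (6/5/3): A, C#, E, F#.
E (5/3): E, G, B.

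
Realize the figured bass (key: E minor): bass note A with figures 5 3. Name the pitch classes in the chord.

A third above A in this key is C.
A fifth above A in this key is E.
Together with the bass A, this spells A minor in root position.

A, C, E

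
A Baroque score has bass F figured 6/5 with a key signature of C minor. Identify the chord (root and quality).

D half-diminished seventh

The figures 6/5 indicate a seventh chord in first inversion.
In first inversion the root lies a sixth above the bass: a sixth above F in C minor is D.
The chord tones are F, Ab, C, D, giving D half-diminished seventh.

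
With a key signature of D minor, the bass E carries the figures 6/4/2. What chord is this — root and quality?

F major seventh

The figures 6/4/2 indicate a seventh chord in third inversion.
In third inversion the root lies a second above the bass: a second above E in D minor is F.
The chord tones are E, F, A, C, giving F major seventh.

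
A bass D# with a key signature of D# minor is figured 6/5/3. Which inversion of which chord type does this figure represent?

seventh chord, first inversion

Intervals of 6/5/3 above the bass form a seventh chord; the bass is the third, so this is first inversion.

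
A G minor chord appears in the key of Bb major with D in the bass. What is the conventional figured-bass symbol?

6/4

D is the fifth of G minor, so the chord is in second inversion.
A triad in second inversion is figured 6/4, conventionally abbreviated 6/4.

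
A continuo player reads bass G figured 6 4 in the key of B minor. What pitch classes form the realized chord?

G, C#, E

A fourth above G in this key is C#.
A sixth above G in this key is E.
Together with the bass G, this spells C# diminished in second inversion.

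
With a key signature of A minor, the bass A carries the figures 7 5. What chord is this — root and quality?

A minor seventh

The figures 7 5 indicate a seventh chord in root position.
In root position the bass is the root, so the root is A.
The chord tones are A, C, E, G, giving A minor seventh.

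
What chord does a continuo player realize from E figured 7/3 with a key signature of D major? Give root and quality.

The figures 7/3 indicate a seventh chord in root position.
In root position the bass is the root, so the root is E.
The chord tones are E, G, B, D, giving E minor seventh.

E minor seventh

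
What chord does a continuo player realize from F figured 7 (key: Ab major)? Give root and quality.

F minor seventh

The figures 7 indicate a seventh chord in root position.
In root position the bass is the root, so the root is F.
The chord tones are F, Ab, C, Eb, giving F minor seventh.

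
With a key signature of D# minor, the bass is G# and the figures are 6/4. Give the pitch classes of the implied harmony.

A fourth above G# in this key is C#.
A sixth above G# in this key is E#.
Together with the bass G#, this spells C# major in second inversion.

G#, C#, E#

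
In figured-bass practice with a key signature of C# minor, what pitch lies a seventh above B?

A

Counting 6 letter steps above B lands on A; in C# minor, that letter is A.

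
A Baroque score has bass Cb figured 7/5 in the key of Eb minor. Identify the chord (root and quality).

Cb major seventh

The figures 7/5 indicate a seventh chord in root position.
In root position the bass is the root, so the root is Cb.
The chord tones are Cb, Eb, Gb, Bb, giving Cb major seventh.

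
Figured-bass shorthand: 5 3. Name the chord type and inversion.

Intervals of 5/3 above the bass form a triad; the bass is the root, so this is root position.

triad, root position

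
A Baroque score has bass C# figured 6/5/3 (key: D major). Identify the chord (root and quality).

The figures 6/5/3 indicate a seventh chord in first inversion.
In first inversion the root lies a sixth above the bass: a sixth above C# in D major is A.
The chord tones are C#, E, G, A, giving A dominant seventh.

A dominant seventh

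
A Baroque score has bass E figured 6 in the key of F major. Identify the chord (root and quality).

C major

The figures 6 indicate a triad in first inversion.
In first inversion the root lies a sixth above the bass: a sixth above E in F major is C.
The chord tones are E, G, C, giving C major.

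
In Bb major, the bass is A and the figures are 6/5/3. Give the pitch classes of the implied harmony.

A, C, Eb, F

A third above A in this key is C.
A fifth above A in this key is Eb.
A sixth above A in this key is F.
Together with the bass A, this spells F dominant seventh in first inversion.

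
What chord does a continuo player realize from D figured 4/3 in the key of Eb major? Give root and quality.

G minor seventh

The figures 4/3 indicate a seventh chord in second inversion.
In second inversion the root lies a fourth above the bass: a fourth above D in Eb major is G.
The chord tones are D, F, G, Bb, giving G minor seventh.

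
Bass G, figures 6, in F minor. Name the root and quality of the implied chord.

Eb major

The figures 6 indicate a triad in first inversion.
In first inversion the root lies a sixth above the bass: a sixth above G in F minor is Eb.
The chord tones are G, Bb, Eb, giving Eb major.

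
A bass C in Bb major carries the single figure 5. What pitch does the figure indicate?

Counting 4 letter steps above C lands on G; in Bb major, that letter is G.

G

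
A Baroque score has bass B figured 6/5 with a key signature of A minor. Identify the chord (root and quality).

The figures 6/5 indicate a seventh chord in first inversion.
In first inversion the root lies a sixth above the bass: a sixth above B in A minor is G.
The chord tones are B, D, F, G, giving G dominant seventh.

G dominant seventh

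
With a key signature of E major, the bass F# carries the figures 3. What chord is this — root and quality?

F# minor

The figures 3 indicate a triad in root position.
In root position the bass is the root, so the root is F#.
The chord tones are F#, A, C#, giving F# minor.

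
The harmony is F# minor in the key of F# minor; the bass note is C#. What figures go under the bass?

6/4

C# is the fifth of F# minor, so the chord is in second inversion.
A triad in second inversion is figured 6/4, conventionally abbreviated 6/4.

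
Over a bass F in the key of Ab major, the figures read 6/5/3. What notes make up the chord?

F, Ab, C, Db

A third above F in this key is Ab.
A fifth above F in this key is C.
A sixth above F in this key is Db.
Together with the bass F, this spells Db major seventh in first inversion.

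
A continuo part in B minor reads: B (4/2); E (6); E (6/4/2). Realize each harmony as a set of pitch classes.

B, C#, E, G | E, G, C# | E, F#, A, C#

B (6/4/2): B, C#, E, G.
E (6/3): E, G, C#.
E (6/4/2): E, F#, A, C#.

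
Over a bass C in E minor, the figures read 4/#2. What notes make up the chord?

The written figures 4/#2 are shorthand for 6/4/2: the 6 is implied.
A second above C in this key is D, raised to D# by the sharp.
A fourth above C in this key is F#.
A sixth above C in this key is A.
Together with the bass C, this spells D# diminished seventh in third inversion.

C, D#, F#, A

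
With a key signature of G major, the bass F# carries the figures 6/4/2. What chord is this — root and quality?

G major seventh

The figures 6/4/2 indicate a seventh chord in third inversion.
In third inversion the root lies a second above the bass: a second above F# in G major is G.
The chord tones are F#, G, B, D, giving G major seventh.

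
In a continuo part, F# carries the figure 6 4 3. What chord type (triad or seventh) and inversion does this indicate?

seventh chord, second inversion

Intervals of 6/4/3 above the bass form a seventh chord; the bass is the fifth, so this is second inversion.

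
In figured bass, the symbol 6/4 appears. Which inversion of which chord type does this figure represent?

triad, second inversion

Intervals of 6/4 above the bass form a triad; the bass is the fifth, so this is second inversion.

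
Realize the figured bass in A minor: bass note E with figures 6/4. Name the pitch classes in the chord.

E, A, C

A fourth above E in this key is A.
A sixth above E in this key is C.
Together with the bass E, this spells A minor in second inversion.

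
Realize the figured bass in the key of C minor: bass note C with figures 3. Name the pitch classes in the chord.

C, Eb, G

The written figures 3 are shorthand for 5/3: the 5 is implied.
A third above C in this key is Eb.
A fifth above C in this key is G.
Together with the bass C, this spells C minor in root position.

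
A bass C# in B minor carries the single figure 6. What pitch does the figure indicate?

Counting 5 letter steps above C# lands on A; in B minor, that letter is A.

A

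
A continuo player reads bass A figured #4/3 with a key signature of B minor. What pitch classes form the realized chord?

A, C#, D#, F#

The written figures #4/3 are shorthand for 6/4/3: the 6 is implied.
A third above A in this key is C#.
A fourth above A in this key is D, raised to D# by the sharp.
A sixth above A in this key is F#.
Together with the bass A, this spells D# half-diminished seventh in second inversion.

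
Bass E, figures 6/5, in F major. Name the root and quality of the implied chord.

C dominant seventh

The figures 6/5 indicate a seventh chord in first inversion.
In first inversion the root lies a sixth above the bass: a sixth above E in F major is C.
The chord tones are E, G, Bb, C, giving C dominant seventh.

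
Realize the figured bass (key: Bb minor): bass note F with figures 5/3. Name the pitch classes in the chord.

F, Ab, C

A third above F in this key is Ab.
A fifth above F in this key is C.
Together with the bass F, this spells F minor in root position.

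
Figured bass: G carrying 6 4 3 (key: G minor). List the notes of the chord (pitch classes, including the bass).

G, Bb, C, Eb

A third above G in this key is Bb.
A fourth above G in this key is C.
A sixth above G in this key is Eb.
Together with the bass G, this spells C minor seventh in second inversion.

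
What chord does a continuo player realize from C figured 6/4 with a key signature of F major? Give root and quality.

F major

The figures 6/4 indicate a triad in second inversion.
In second inversion the root lies a fourth above the bass: a fourth above C in F major is F.
The chord tones are C, F, A, giving F major.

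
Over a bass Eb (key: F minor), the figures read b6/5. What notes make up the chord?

Eb, G, Bb, Cb

The written figures b6/5 are shorthand for 6/5/3: the 3 is implied.
A third above Eb in this key is G.
A fifth above Eb in this key is Bb.
A sixth above Eb in this key is C, lowered to Cb by the flat.
Together with the bass Eb, this spells Cb augmented major seventh in first inversion.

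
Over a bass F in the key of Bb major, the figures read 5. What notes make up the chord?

F, A, C

The written figures 5 are shorthand for 5/3: the 3 is implied.
A third above F in this key is A.
A fifth above F in this key is C.
Together with the bass F, this spells F major in root position.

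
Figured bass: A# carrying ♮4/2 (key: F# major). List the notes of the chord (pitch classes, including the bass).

The written figures ♮4/2 are shorthand for 6/4/2: the 6 is implied.
A second above A# in this key is B.
A fourth above A# in this key is D#, made natural (D) by the ♮ figure.
A sixth above A# in this key is F#.
Together with the bass A#, this spells B minor-major seventh in third inversion.

A#, B, D, F#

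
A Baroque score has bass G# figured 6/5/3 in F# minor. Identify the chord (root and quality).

E dominant seventh

The figures 6/5/3 indicate a seventh chord in first inversion.
In first inversion the root lies a sixth above the bass: a sixth above G# in F# minor is E.
The chord tones are G#, B, D, E, giving E dominant seventh.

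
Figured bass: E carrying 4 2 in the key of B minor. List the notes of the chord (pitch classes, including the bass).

E, F#, A, C#

The written figures 4 2 are shorthand for 6/4/2: the 6 is implied.
A second above E in this key is F#.
A fourth above E in this key is A.
A sixth above E in this key is C#.
Together with the bass E, this spells F# minor seventh in third inversion.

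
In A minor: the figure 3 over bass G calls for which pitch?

B

Counting 2 letter steps above G lands on B; in A minor, that letter is B.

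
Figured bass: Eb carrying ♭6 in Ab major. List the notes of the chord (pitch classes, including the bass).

Eb, G, Cb

The written figures ♭6 are shorthand for 6/3: the 3 is implied.
A third above Eb in this key is G.
A sixth above Eb in this key is C, lowered to Cb by the flat.
Together with the bass Eb, this spells Cb augmented in first inversion.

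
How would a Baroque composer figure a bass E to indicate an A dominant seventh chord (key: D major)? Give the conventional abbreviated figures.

E is the fifth of A dominant seventh, so the chord is in second inversion.
A seventh chord in second inversion is figured 6/4/3, conventionally abbreviated 4/3.

4/3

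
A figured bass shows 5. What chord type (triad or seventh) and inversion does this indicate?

triad, root position

5 is shorthand for 5/3.
Intervals of 5/3 above the bass form a triad; the bass is the root, so this is root position.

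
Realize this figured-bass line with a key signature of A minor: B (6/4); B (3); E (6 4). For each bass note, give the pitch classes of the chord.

B, E, G | B, D, F | E, A, C

B (6/4): B, E, G.
B (5/3): B, D, F.
E (6/4): E, A, C.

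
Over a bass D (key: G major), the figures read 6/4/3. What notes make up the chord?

A third above D in this key is F#.
A fourth above D in this key is G.
A sixth above D in this key is B.
Together with the bass D, this spells G major seventh in second inversion.

D, F#, G, B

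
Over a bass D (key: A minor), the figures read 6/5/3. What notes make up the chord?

A third above D in this key is F.
A fifth above D in this key is A.
A sixth above D in this key is B.
Together with the bass D, this spells B half-diminished seventh in first inversion.

D, F, A, B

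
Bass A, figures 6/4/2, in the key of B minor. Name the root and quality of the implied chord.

B minor seventh

The figures 6/4/2 indicate a seventh chord in third inversion.
In third inversion the root lies a second above the bass: a second above A in B minor is B.
The chord tones are A, B, D, F#, giving B minor seventh.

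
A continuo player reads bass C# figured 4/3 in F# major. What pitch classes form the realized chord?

C#, E#, F#, A#

The written figures 4/3 are shorthand for 6/4/3: the 6 is implied.
A third above C# in this key is E#.
A fourth above C# in this key is F#.
A sixth above C# in this key is A#.
Together with the bass C#, this spells F# major seventh in second inversion.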